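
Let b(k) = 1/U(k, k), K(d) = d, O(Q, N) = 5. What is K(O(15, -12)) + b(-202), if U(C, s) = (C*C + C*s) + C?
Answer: 407031/81406 ≈ 5.0000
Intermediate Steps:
U(C, s) = C + C² + C*s (U(C, s) = (C² + C*s) + C = C + C² + C*s)
b(k) = 1/(k*(1 + 2*k)) (b(k) = 1/(k*(1 + k + k)) = 1/(k*(1 + 2*k)))
K(O(15, -12)) + b(-202) = 5 + 1/((-202)*(1 + 2*(-202))) = 5 - 1/(202*(1 - 404)) = 5 - 1/202/(-403) = 5 - 1/202*(-1/403) = 5 + 1/81406 = 407031/81406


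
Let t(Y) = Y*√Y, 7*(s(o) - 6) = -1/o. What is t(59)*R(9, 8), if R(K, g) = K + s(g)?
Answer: 49501*√59/56 ≈ 6789.7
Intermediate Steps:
s(o) = 6 - 1/(7*o) (s(o) = 6 + (-1/o)/7 = 6 - 1/(7*o))
t(Y) = Y^(3/2)
R(K, g) = 6 + K - 1/(7*g) (R(K, g) = K + (6 - 1/(7*g)) = 6 + K - 1/(7*g))
t(59)*R(9, 8) = 59^(3/2)*(6 + 9 - ⅐/8) = (59*√59)*(6 + 9 - ⅐*⅛) = (59*√59)*(6 + 9 - 1/56) = (59*√59)*(839/56) = 49501*√59/56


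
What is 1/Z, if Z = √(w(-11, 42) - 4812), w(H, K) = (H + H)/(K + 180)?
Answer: -I*√59289873/534143 ≈ -0.014416*I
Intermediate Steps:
w(H, K) = 2*H/(180 + K) (w(H, K) = (2*H)/(180 + K) = 2*H/(180 + K))
Z = I*√59289873/111 (Z = √(2*(-11)/(180 + 42) - 4812) = √(2*(-11)/222 - 4812) = √(2*(-11)*(1/222) - 4812) = √(-11/111 - 4812) = √(-534143/111) = I*√59289873/111 ≈ 69.369*I)
1/Z = 1/(I*√59289873/111) = -I*√59289873/534143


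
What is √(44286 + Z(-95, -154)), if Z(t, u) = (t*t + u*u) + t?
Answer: 6*√2137 ≈ 277.37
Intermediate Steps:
Z(t, u) = t + t² + u² (Z(t, u) = (t² + u²) + t = t + t² + u²)
√(44286 + Z(-95, -154)) = √(44286 + (-95 + (-95)² + (-154)²)) = √(44286 + (-95 + 9025 + 23716)) = √(44286 + 32646) = √76932 = 6*√2137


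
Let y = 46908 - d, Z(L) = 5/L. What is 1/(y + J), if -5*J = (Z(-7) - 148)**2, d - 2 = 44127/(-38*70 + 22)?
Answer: 646310/27467877497 ≈ 2.3530e-5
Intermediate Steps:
d = -38851/2638 (d = 2 + 44127/(-38*70 + 22) = 2 + 44127/(-2660 + 22) = 2 + 44127/(-2638) = 2 + 44127*(-1/2638) = 2 - 44127/2638 = -38851/2638 ≈ -14.727)
y = 123782155/2638 (y = 46908 - 1*(-38851/2638) = 46908 + 38851/2638 = 123782155/2638 ≈ 46923.)
J = -1083681/245 (J = -(5/(-7) - 148)**2/5 = -(5*(-1/7) - 148)**2/5 = -(-5/7 - 148)**2/5 = -(-1041/7)**2/5 = -1/5*1083681/49 = -1083681/245 ≈ -4423.2)
1/(y + J) = 1/(123782155/2638 - 1083681/245) = 1/(27467877497/646310) = 646310/27467877497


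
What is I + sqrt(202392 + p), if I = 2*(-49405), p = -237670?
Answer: -98810 + I*sqrt(35278) ≈ -98810.0 + 187.82*I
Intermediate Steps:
I = -98810
I + sqrt(202392 + p) = -98810 + sqrt(202392 - 237670) = -98810 + sqrt(-35278) = -98810 + I*sqrt(35278)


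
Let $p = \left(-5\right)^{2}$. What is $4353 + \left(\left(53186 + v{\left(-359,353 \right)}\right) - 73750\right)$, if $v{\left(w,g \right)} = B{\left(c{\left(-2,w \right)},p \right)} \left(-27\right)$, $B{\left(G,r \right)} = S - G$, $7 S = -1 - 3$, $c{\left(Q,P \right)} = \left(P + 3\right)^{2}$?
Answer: $\frac{23839735}{7} \approx 3.4057 \cdot 10^{6}$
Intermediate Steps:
$c{\left(Q,P \right)} = \left(3 + P\right)^{2}$
$p = 25$
$S = - \frac{4}{7}$ ($S = \frac{-1 - 3}{7} = \frac{1}{7} \left(-4\right) = - \frac{4}{7} \approx -0.57143$)
$B{\left(G,r \right)} = - \frac{4}{7} - G$
$v{\left(w,g \right)} = \frac{108}{7} + 27 \left(3 + w\right)^{2}$ ($v{\left(w,g \right)} = \left(- \frac{4}{7} - \left(3 + w\right)^{2}\right) \left(-27\right) = \frac{108}{7} + 27 \left(3 + w\right)^{2}$)
$4353 + \left(\left(53186 + v{\left(-359,353 \right)}\right) - 73750\right) = 4353 - \left(\frac{143840}{7} - 27 \left(3 - 359\right)^{2}\right) = 4353 + \left(\left(53186 + \left(\frac{108}{7} + 27 \left(-356\right)^{2}\right)\right) - 73750\right) = 4353 + \left(\left(53186 + \left(\frac{108}{7} + 27 \cdot 126736\right)\right) - 73750\right) = 4353 + \left(\left(53186 + \left(\frac{108}{7} + 3421872\right)\right) - 73750\right) = 4353 + \left(\left(53186 + \frac{23953212}{7}\right) - 73750\right) = 4353 + \left(\frac{24325514}{7} - 73750\right) = 4353 + \frac{23809264}{7} = \frac{23839735}{7}$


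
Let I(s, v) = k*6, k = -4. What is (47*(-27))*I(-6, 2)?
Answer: 30456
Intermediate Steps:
I(s, v) = -24 (I(s, v) = -4*6 = -24)
(47*(-27))*I(-6, 2) = (47*(-27))*(-24) = -1269*(-24) = 30456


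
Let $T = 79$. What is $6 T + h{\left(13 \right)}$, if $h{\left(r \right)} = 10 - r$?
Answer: $471$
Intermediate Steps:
$6 T + h{\left(13 \right)} = 6 \cdot 79 + \left(10 - 13\right) = 474 + \left(10 - 13\right) = 474 - 3 = 471$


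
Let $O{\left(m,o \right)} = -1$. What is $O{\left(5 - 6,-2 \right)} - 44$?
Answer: $-45$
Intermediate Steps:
$O{\left(5 - 6,-2 \right)} - 44 = -1 - 44 = -45$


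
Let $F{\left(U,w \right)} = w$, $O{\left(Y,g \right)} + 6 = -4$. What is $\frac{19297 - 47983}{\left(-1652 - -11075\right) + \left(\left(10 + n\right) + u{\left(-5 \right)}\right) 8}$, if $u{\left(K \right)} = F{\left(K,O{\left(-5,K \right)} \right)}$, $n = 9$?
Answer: $- \frac{9562}{3165} \approx -3.0212$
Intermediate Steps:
$O{\left(Y,g \right)} = -10$ ($O{\left(Y,g \right)} = -6 - 4 = -10$)
$u{\left(K \right)} = -10$
$\frac{19297 - 47983}{\left(-1652 - -11075\right) + \left(\left(10 + n\right) + u{\left(-5 \right)}\right) 8} = \frac{19297 - 47983}{\left(-1652 - -11075\right) + \left(\left(10 + 9\right) - 10\right) 8} = - \frac{28686}{\left(-1652 + 11075\right) + \left(19 - 10\right) 8} = - \frac{28686}{9423 + 9 \cdot 8} = - \frac{28686}{9423 + 72} = - \frac{28686}{9495} = \left(-28686\right) \frac{1}{9495} = - \frac{9562}{3165}$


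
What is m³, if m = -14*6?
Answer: -592704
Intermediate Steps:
m = -84 (m = -7*12 = -84)
m³ = (-84)³ = -592704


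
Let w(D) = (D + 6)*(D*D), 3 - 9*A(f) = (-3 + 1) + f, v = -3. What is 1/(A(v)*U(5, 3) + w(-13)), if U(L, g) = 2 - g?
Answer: -9/10655 ≈ -0.00084467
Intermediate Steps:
A(f) = 5/9 - f/9 (A(f) = ⅓ - ((-3 + 1) + f)/9 = ⅓ - (-2 + f)/9 = ⅓ + (2/9 - f/9) = 5/9 - f/9)
w(D) = D²*(6 + D) (w(D) = (6 + D)*D² = D²*(6 + D))
1/(A(v)*U(5, 3) + w(-13)) = 1/((5/9 - ⅑*(-3))*(2 - 1*3) + (-13)²*(6 - 13)) = 1/((5/9 + ⅓)*(2 - 3) + 169*(-7)) = 1/((8/9)*(-1) - 1183) = 1/(-8/9 - 1183) = 1/(-10655/9) = -9/10655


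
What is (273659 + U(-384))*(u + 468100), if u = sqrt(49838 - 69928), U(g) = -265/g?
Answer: 12297609690025/96 + 735597247*I*sqrt(410)/384 ≈ 1.281e+11 + 3.8788e+7*I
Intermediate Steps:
u = 7*I*sqrt(410) (u = sqrt(-20090) = 7*I*sqrt(410) ≈ 141.74*I)
(273659 + U(-384))*(u + 468100) = (273659 - 265/(-384))*(7*I*sqrt(410) + 468100) = (273659 - 265*(-1/384))*(468100 + 7*I*sqrt(410)) = (273659 + 265/384)*(468100 + 7*I*sqrt(410)) = 105085321*(468100 + 7*I*sqrt(410))/384 = 12297609690025/96 + 735597247*I*sqrt(410)/384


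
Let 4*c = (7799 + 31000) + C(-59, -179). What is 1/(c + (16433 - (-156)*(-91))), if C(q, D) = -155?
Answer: 1/11898 ≈ 8.4048e-5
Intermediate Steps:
c = 9661 (c = ((7799 + 31000) - 155)/4 = (38799 - 155)/4 = (1/4)*38644 = 9661)
1/(c + (16433 - (-156)*(-91))) = 1/(9661 + (16433 - (-156)*(-91))) = 1/(9661 + (16433 - 1*14196)) = 1/(9661 + (16433 - 14196)) = 1/(9661 + 2237) = 1/11898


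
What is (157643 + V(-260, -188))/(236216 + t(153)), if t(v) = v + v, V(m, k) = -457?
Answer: 78593/118261 ≈ 0.66457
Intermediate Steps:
t(v) = 2*v
(157643 + V(-260, -188))/(236216 + t(153)) = (157643 - 457)/(236216 + 2*153) = 157186/(236216 + 306) = 157186/236522 = 157186*(1/236522) = 78593/118261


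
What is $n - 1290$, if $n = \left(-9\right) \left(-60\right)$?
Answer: $-750$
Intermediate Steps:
$n = 540$
$n - 1290 = 540 - 1290 = -750$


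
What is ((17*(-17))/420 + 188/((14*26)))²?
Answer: 877969/29811600 ≈ 0.029451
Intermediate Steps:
((17*(-17))/420 + 188/((14*26)))² = (-289*1/420 + 188/364)² = (-289/420 + 188*(1/364))² = (-289/420 + 47/91)² = (-937/5460)² = 877969/29811600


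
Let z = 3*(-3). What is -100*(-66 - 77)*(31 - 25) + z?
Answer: 85791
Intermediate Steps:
z = -9
-100*(-66 - 77)*(31 - 25) + z = -100*(-66 - 77)*(31 - 25) - 9 = -(-14300)*6 - 9 = -100*(-858) - 9 = 85800 - 9 = 85791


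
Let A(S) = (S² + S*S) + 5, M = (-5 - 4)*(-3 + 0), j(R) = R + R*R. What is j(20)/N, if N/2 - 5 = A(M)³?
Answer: 105/1565679926 ≈ 6.7064e-8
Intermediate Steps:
j(R) = R + R²
M = 27 (M = -9*(-3) = 27)
A(S) = 5 + 2*S² (A(S) = (S² + S²) + 5 = 2*S² + 5 = 5 + 2*S²)
N = 6262719704 (N = 10 + 2*(5 + 2*27²)³ = 10 + 2*(5 + 2*729)³ = 10 + 2*(5 + 1458)³ = 10 + 2*1463³ = 10 + 2*3131359847 = 10 + 6262719694 = 6262719704)
j(20)/N = (20*(1 + 20))/6262719704 = (20*21)*(1/6262719704) = 420*(1/6262719704) = 105/1565679926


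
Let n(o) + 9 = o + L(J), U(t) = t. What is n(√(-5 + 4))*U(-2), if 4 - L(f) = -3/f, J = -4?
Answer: 23/2 - 2*I ≈ 11.5 - 2.0*I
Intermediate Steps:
L(f) = 4 + 3/f (L(f) = 4 - (-3)/f = 4 + 3/f)
n(o) = -23/4 + o (n(o) = -9 + (o + (4 + 3/(-4))) = -9 + (o + (4 + 3*(-¼))) = -9 + (o + (4 - ¾)) = -9 + (o + 13/4) = -9 + (13/4 + o) = -23/4 + o)
n(√(-5 + 4))*U(-2) = (-23/4 + √(-5 + 4))*(-2) = (-23/4 + √(-1))*(-2) = (-23/4 + I)*(-2) = 23/2 - 2*I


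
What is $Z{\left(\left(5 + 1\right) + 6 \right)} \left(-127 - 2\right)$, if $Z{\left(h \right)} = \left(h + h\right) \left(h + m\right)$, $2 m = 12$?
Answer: $-55728$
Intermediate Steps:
$m = 6$ ($m = \frac{1}{2} \cdot 12 = 6$)
$Z{\left(h \right)} = 2 h \left(6 + h\right)$ ($Z{\left(h \right)} = \left(h + h\right) \left(h + 6\right) = 2 h \left(6 + h\right)$)
$Z{\left(\left(5 + 1\right) + 6 \right)} \left(-127 - 2\right) = 2 \left(\left(5 + 1\right) + 6\right) \left(6 + \left(\left(5 + 1\right) + 6\right)\right) \left(-127 - 2\right) = 2 \left(6 + 6\right) \left(6 + \left(6 + 6\right)\right) \left(-129\right) = 2 \cdot 12 \left(6 + 12\right) \left(-129\right) = 2 \cdot 12 \cdot 18 \left(-129\right) = 432 \left(-129\right) = -55728$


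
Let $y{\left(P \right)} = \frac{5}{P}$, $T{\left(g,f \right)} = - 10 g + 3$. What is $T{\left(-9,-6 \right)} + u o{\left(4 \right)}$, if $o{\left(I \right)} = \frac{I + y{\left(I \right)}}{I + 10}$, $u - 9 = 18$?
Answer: $\frac{825}{8} \approx 103.13$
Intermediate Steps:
$T{\left(g,f \right)} = 3 - 10 g$
$u = 27$ ($u = 9 + 18 = 27$)
$o{\left(I \right)} = \frac{I + \frac{5}{I}}{10 + I}$ ($o{\left(I \right)} = \frac{I + \frac{5}{I}}{I + 10} = \frac{I + \frac{5}{I}}{10 + I}$)
$T{\left(-9,-6 \right)} + u o{\left(4 \right)} = \left(3 - -90\right) + 27 \frac{5 + 4^{2}}{4 \left(10 + 4\right)} = \left(3 + 90\right) + 27 \frac{5 + 16}{4 \cdot 14} = 93 + 27 \cdot \frac{1}{4} \cdot \frac{1}{14} \cdot 21 = 93 + 27 \cdot \frac{3}{8} = 93 + \frac{81}{8} = \frac{825}{8}$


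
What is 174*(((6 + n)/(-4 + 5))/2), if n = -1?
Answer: 435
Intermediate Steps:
174*(((6 + n)/(-4 + 5))/2) = 174*(((6 - 1)/(-4 + 5))/2) = 174*((5/1)*(½)) = 174*((5*1)*(½)) = 174*(5*(½)) = 174*(5/2) = 435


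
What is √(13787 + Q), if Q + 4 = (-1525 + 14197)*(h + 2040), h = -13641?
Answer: I*√146994089 ≈ 12124.0*I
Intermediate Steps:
Q = -147007876 (Q = -4 + (-1525 + 14197)*(-13641 + 2040) = -4 + 12672*(-11601) = -4 - 147007872 = -147007876)
√(13787 + Q) = √(13787 - 147007876) = √(-146994089) = I*√146994089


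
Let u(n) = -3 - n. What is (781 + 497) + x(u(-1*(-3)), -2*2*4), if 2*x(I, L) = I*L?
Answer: 1326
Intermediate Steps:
x(I, L) = I*L/2 (x(I, L) = (I*L)/2 = I*L/2)
(781 + 497) + x(u(-1*(-3)), -2*2*4) = (781 + 497) + (-3 - (-1)*(-3))*(-2*2*4)/2 = 1278 + (-3 - 1*3)*(-4*4)/2 = 1278 + (1/2)*(-3 - 3)*(-16) = 1278 + (1/2)*(-6)*(-16) = 1278 + 48 = 1326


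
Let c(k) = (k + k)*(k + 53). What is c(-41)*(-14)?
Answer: 13776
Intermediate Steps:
c(k) = 2*k*(53 + k) (c(k) = (2*k)*(53 + k) = 2*k*(53 + k))
c(-41)*(-14) = (2*(-41)*(53 - 41))*(-14) = (2*(-41)*12)*(-14) = -984*(-14) = 13776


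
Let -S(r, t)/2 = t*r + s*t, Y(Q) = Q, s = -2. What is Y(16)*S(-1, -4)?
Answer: -384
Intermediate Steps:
S(r, t) = 4*t - 2*r*t (S(r, t) = -2*(t*r - 2*t) = -2*(r*t - 2*t) = -2*(-2*t + r*t) = 4*t - 2*r*t)
Y(16)*S(-1, -4) = 16*(2*(-4)*(2 - 1*(-1))) = 16*(2*(-4)*(2 + 1)) = 16*(2*(-4)*3) = 16*(-24) = -384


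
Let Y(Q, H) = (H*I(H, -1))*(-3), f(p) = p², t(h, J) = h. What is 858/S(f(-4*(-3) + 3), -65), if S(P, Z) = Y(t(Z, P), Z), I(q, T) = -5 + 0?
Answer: -22/25 ≈ -0.88000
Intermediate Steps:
I(q, T) = -5
Y(Q, H) = 15*H (Y(Q, H) = (H*(-5))*(-3) = -5*H*(-3) = 15*H)
S(P, Z) = 15*Z
858/S(f(-4*(-3) + 3), -65) = 858/((15*(-65))) = 858/(-975) = 858*(-1/975) = -22/25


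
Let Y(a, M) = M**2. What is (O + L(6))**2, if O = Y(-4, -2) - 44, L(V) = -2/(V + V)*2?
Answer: 14641/9 ≈ 1626.8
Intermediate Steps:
L(V) = -2/V (L(V) = -2*1/(2*V)*2 = -1/V*2 = -2/V)
O = -40 (O = (-2)**2 - 44 = 4 - 44 = -40)
(O + L(6))**2 = (-40 - 2/6)**2 = (-40 - 2*1/6)**2 = (-40 - 1/3)**2 = (-121/3)**2 = 14641/9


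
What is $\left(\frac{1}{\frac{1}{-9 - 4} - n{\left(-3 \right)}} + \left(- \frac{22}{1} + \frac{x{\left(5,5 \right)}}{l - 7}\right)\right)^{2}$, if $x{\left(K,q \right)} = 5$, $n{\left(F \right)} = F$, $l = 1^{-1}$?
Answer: $\frac{1643524}{3249} \approx 505.86$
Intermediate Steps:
$l = 1$
$\left(\frac{1}{\frac{1}{-9 - 4} - n{\left(-3 \right)}} + \left(- \frac{22}{1} + \frac{x{\left(5,5 \right)}}{l - 7}\right)\right)^{2} = \left(\frac{1}{\frac{1}{-9 - 4} - -3} + \left(- \frac{22}{1} + \frac{5}{1 - 7}\right)\right)^{2} = \left(\frac{1}{\frac{1}{-13} + 3} + \left(\left(-22\right) 1 + \frac{5}{1 - 7}\right)\right)^{2} = \left(\frac{1}{- \frac{1}{13} + 3} - \left(22 - \frac{5}{-6}\right)\right)^{2} = \left(\frac{1}{\frac{38}{13}} + \left(-22 + 5 \left(- \frac{1}{6}\right)\right)\right)^{2} = \left(\frac{13}{38} - \frac{137}{6}\right)^{2} = \left(- \frac{1282}{57}\right)^{2} = \frac{1643524}{3249}$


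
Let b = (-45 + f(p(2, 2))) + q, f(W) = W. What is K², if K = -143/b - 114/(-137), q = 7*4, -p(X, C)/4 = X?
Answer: 503598481/11730625 ≈ 42.930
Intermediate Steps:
p(X, C) = -4*X
q = 28
b = -25 (b = (-45 - 4*2) + 28 = (-45 - 8) + 28 = -53 + 28 = -25)
K = 22441/3425 (K = -143/(-25) - 114/(-137) = -143*(-1/25) - 114*(-1/137) = 143/25 + 114/137 = 22441/3425 ≈ 6.5521)
K² = (22441/3425)² = 503598481/11730625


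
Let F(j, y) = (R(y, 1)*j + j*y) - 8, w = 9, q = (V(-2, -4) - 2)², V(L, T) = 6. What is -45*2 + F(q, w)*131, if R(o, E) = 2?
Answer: 21918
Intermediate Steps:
q = 16 (q = (6 - 2)² = 4² = 16)
F(j, y) = -8 + 2*j + j*y (F(j, y) = (2*j + j*y) - 8 = -8 + 2*j + j*y)
-45*2 + F(q, w)*131 = -45*2 + (-8 + 2*16 + 16*9)*131 = -90 + (-8 + 32 + 144)*131 = -90 + 168*131 = -90 + 22008 = 21918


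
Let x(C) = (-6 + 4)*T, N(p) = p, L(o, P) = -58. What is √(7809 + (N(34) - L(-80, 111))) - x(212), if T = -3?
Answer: -6 + √7901 ≈ 82.888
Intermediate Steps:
x(C) = 6 (x(C) = (-6 + 4)*(-3) = -2*(-3) = 6)
√(7809 + (N(34) - L(-80, 111))) - x(212) = √(7809 + (34 - 1*(-58))) - 1*6 = √(7809 + (34 + 58)) - 6 = √(7809 + 92) - 6 = √7901 - 6 = -6 + √7901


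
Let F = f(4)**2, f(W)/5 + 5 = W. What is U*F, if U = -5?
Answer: -125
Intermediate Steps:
f(W) = -25 + 5*W
F = 25 (F = (-25 + 5*4)**2 = (-25 + 20)**2 = (-5)**2 = 25)
U*F = -5*25 = -125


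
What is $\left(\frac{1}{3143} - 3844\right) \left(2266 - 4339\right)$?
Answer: $\frac{25045345443}{3143} \approx 7.9686 \cdot 10^{6}$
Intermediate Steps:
$\left(\frac{1}{3143} - 3844\right) \left(2266 - 4339\right) = \left(\frac{1}{3143} - 3844\right) \left(-2073\right) = \left(- \frac{12081691}{3143}\right) \left(-2073\right) = \frac{25045345443}{3143}$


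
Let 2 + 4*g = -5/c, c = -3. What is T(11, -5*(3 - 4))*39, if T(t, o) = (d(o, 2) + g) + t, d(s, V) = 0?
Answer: 1703/4 ≈ 425.75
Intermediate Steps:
g = -1/12 (g = -1/2 + (-5/(-3))/4 = -1/2 + (-5*(-1/3))/4 = -1/2 + (1/4)*(5/3) = -1/2 + 5/12 = -1/12 ≈ -0.083333)
T(t, o) = -1/12 + t (T(t, o) = (0 - 1/12) + t = -1/12 + t)
T(11, -5*(3 - 4))*39 = (-1/12 + 11)*39 = (131/12)*39 = 1703/4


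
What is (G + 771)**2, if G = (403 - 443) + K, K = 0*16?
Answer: 534361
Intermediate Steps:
K = 0
G = -40 (G = (403 - 443) + 0 = -40 + 0 = -40)
(G + 771)**2 = (-40 + 771)**2 = 731**2 = 534361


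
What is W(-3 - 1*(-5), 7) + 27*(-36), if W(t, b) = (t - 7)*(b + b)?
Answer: -1042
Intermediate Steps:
W(t, b) = 2*b*(-7 + t) (W(t, b) = (-7 + t)*(2*b) = 2*b*(-7 + t))
W(-3 - 1*(-5), 7) + 27*(-36) = 2*7*(-7 + (-3 - 1*(-5))) + 27*(-36) = 2*7*(-7 + (-3 + 5)) - 972 = 2*7*(-7 + 2) - 972 = 2*7*(-5) - 972 = -70 - 972 = -1042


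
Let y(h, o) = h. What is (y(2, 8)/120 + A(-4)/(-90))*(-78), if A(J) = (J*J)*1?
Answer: 377/30 ≈ 12.567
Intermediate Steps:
A(J) = J² (A(J) = J²*1 = J²)
(y(2, 8)/120 + A(-4)/(-90))*(-78) = (2/120 + (-4)²/(-90))*(-78) = (2*(1/120) + 16*(-1/90))*(-78) = (1/60 - 8/45)*(-78) = -29/180*(-78) = 377/30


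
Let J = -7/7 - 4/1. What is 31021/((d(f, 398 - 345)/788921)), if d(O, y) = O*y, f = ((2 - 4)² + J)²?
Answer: 24473118341/53 ≈ 4.6176e+8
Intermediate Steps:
J = -5 (J = -7*⅐ - 4*1 = -1 - 4 = -5)
f = 1 (f = ((2 - 4)² - 5)² = ((-2)² - 5)² = (4 - 5)² = (-1)² = 1)
31021/((d(f, 398 - 345)/788921)) = 31021/(((1*(398 - 345))/788921)) = 31021/(((1*53)*(1/788921))) = 31021/((53*(1/788921))) = 31021/(53/788921) = 31021*(788921/53) = 24473118341/53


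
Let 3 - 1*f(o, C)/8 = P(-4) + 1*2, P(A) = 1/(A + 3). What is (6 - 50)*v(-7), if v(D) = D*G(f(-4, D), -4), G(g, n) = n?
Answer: -1232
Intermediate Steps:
P(A) = 1/(3 + A)
f(o, C) = 16 (f(o, C) = 24 - 8*(1/(3 - 4) + 1*2) = 24 - 8*(1/(-1) + 2) = 24 - 8*(-1 + 2) = 24 - 8*1 = 24 - 8 = 16)
v(D) = -4*D (v(D) = D*(-4) = -4*D)
(6 - 50)*v(-7) = (6 - 50)*(-4*(-7)) = -44*28 = -1232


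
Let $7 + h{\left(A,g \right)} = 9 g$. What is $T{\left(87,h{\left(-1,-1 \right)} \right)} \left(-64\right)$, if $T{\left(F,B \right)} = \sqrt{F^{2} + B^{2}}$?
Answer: $- 320 \sqrt{313} \approx -5661.4$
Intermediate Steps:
$h{\left(A,g \right)} = -7 + 9 g$
$T{\left(F,B \right)} = \sqrt{B^{2} + F^{2}}$
$T{\left(87,h{\left(-1,-1 \right)} \right)} \left(-64\right) = \sqrt{\left(-7 + 9 \left(-1\right)\right)^{2} + 87^{2}} \left(-64\right) = \sqrt{\left(-7 - 9\right)^{2} + 7569} \left(-64\right) = \sqrt{\left(-16\right)^{2} + 7569} \left(-64\right) = \sqrt{256 + 7569} \left(-64\right) = \sqrt{7825} \left(-64\right) = 5 \sqrt{313} \left(-64\right) = - 320 \sqrt{313}$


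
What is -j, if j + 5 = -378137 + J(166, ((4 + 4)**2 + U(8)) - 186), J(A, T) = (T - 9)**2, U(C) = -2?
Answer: 360453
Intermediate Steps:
J(A, T) = (-9 + T)**2
j = -360453 (j = -5 + (-378137 + (-9 + (((4 + 4)**2 - 2) - 186))**2) = -5 + (-378137 + (-9 + ((8**2 - 2) - 186))**2) = -5 + (-378137 + (-9 + ((64 - 2) - 186))**2) = -5 + (-378137 + (-9 + (62 - 186))**2) = -5 + (-378137 + (-9 - 124)**2) = -5 + (-378137 + (-133)**2) = -5 + (-378137 + 17689) = -5 - 360448 = -360453)
-j = -1*(-360453) = 360453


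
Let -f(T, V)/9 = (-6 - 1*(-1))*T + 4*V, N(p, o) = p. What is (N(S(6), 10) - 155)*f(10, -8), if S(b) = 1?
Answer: -113652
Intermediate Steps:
f(T, V) = -36*V + 45*T (f(T, V) = -9*((-6 - 1*(-1))*T + 4*V) = -9*((-6 + 1)*T + 4*V) = -9*(-5*T + 4*V) = -36*V + 45*T)
(N(S(6), 10) - 155)*f(10, -8) = (1 - 155)*(-36*(-8) + 45*10) = -154*(288 + 450) = -154*738 = -113652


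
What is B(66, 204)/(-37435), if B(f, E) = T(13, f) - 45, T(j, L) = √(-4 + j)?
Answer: 42/37435 ≈ 0.0011219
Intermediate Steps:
B(f, E) = -42 (B(f, E) = √(-4 + 13) - 45 = √9 - 45 = 3 - 45 = -42)
B(66, 204)/(-37435) = -42/(-37435) = -42*(-1/37435) = 42/37435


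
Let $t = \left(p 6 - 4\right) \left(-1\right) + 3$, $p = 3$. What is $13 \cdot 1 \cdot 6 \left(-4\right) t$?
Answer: $3432$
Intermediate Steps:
$t = -11$ ($t = \left(3 \cdot 6 - 4\right) \left(-1\right) + 3 = \left(18 - 4\right) \left(-1\right) + 3 = 14 \left(-1\right) + 3 = -14 + 3 = -11$)
$13 \cdot 1 \cdot 6 \left(-4\right) t = 13 \cdot 1 \cdot 6 \left(-4\right) \left(-11\right) = 13 \cdot 6 \left(-4\right) \left(-11\right) = 13 \left(-24\right) \left(-11\right) = \left(-312\right) \left(-11\right) = 3432$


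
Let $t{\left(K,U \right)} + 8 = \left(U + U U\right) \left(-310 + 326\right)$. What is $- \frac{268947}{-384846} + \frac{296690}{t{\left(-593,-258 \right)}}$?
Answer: $\frac{4755983389}{4860458372} \approx 0.97851$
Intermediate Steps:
$t{\left(K,U \right)} = -8 + 16 U + 16 U^{2}$ ($t{\left(K,U \right)} = -8 + \left(U + U U\right) \left(-310 + 326\right) = -8 + \left(U + U^{2}\right) 16 = -8 + \left(16 U + 16 U^{2}\right) = -8 + 16 U + 16 U^{2}$)
$- \frac{268947}{-384846} + \frac{296690}{t{\left(-593,-258 \right)}} = - \frac{268947}{-384846} + \frac{296690}{-8 + 16 \left(-258\right) + 16 \left(-258\right)^{2}} = \left(-268947\right) \left(- \frac{1}{384846}\right) + \frac{296690}{-8 - 4128 + 16 \cdot 66564} = \frac{12807}{18326} + \frac{296690}{-8 - 4128 + 1065024} = \frac{12807}{18326} + \frac{296690}{1060888} = \frac{12807}{18326} + 296690 \cdot \frac{1}{1060888} = \frac{12807}{18326} + \frac{148345}{530444} = \frac{4755983389}{4860458372}$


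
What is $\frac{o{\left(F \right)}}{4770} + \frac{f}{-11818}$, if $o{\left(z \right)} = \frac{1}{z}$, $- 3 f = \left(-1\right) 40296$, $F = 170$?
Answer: $- \frac{5445998491}{4791608100} \approx -1.1366$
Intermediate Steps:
$f = 13432$ ($f = - \frac{\left(-1\right) 40296}{3} = \left(- \frac{1}{3}\right) \left(-40296\right) = 13432$)
$\frac{o{\left(F \right)}}{4770} + \frac{f}{-11818} = \frac{1}{170 \cdot 4770} + \frac{13432}{-11818} = \frac{1}{170} \cdot \frac{1}{4770} + 13432 \left(- \frac{1}{11818}\right) = \frac{1}{810900} - \frac{6716}{5909} = - \frac{5445998491}{4791608100}$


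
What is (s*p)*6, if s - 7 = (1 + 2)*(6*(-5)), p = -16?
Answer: 7968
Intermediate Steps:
s = -83 (s = 7 + (1 + 2)*(6*(-5)) = 7 + 3*(-30) = 7 - 90 = -83)
(s*p)*6 = -83*(-16)*6 = 1328*6 = 7968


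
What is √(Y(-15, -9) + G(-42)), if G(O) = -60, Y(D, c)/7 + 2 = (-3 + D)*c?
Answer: 2*√265 ≈ 32.558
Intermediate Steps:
Y(D, c) = -14 + 7*c*(-3 + D) (Y(D, c) = -14 + 7*((-3 + D)*c) = -14 + 7*(c*(-3 + D)) = -14 + 7*c*(-3 + D))
√(Y(-15, -9) + G(-42)) = √((-14 - 21*(-9) + 7*(-15)*(-9)) - 60) = √((-14 + 189 + 945) - 60) = √(1120 - 60) = √1060 = 2*√265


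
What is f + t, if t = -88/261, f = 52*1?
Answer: 13484/261 ≈ 51.663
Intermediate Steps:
f = 52
t = -88/261 (t = -88*1/261 = -88/261 ≈ -0.33716)
f + t = 52 - 88/261 = 13484/261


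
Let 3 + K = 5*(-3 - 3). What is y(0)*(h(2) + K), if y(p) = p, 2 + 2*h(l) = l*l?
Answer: 0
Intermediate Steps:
h(l) = -1 + l²/2 (h(l) = -1 + (l*l)/2 = -1 + l²/2)
K = -33 (K = -3 + 5*(-3 - 3) = -3 + 5*(-6) = -3 - 30 = -33)
y(0)*(h(2) + K) = 0*((-1 + (½)*2²) - 33) = 0*((-1 + (½)*4) - 33) = 0*((-1 + 2) - 33) = 0*(1 - 33) = 0*(-32) = 0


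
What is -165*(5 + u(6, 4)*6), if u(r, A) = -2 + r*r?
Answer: -34485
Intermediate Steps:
u(r, A) = -2 + r²
-165*(5 + u(6, 4)*6) = -165*(5 + (-2 + 6²)*6) = -165*(5 + (-2 + 36)*6) = -165*(5 + 34*6) = -165*(5 + 204) = -165*209 = -34485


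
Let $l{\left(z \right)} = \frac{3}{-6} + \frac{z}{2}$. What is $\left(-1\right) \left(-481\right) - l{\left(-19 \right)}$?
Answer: $491$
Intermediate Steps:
$l{\left(z \right)} = - \frac{1}{2} + \frac{z}{2}$ ($l{\left(z \right)} = 3 \left(- \frac{1}{6}\right) + z \frac{1}{2} = - \frac{1}{2} + \frac{z}{2}$)
$\left(-1\right) \left(-481\right) - l{\left(-19 \right)} = \left(-1\right) \left(-481\right) - \left(- \frac{1}{2} + \frac{1}{2} \left(-19\right)\right) = 481 - \left(- \frac{1}{2} - \frac{19}{2}\right) = 481 - -10 = 481 + 10 = 491$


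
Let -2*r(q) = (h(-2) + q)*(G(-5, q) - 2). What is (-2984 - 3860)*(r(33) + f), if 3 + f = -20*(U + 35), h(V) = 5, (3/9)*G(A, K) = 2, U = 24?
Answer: 8616596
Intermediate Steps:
G(A, K) = 6 (G(A, K) = 3*2 = 6)
f = -1183 (f = -3 - 20*(24 + 35) = -3 - 20*59 = -3 - 1180 = -1183)
r(q) = -10 - 2*q (r(q) = -(5 + q)*(6 - 2)/2 = -(5 + q)*4/2 = -(20 + 4*q)/2 = -10 - 2*q)
(-2984 - 3860)*(r(33) + f) = (-2984 - 3860)*((-10 - 2*33) - 1183) = -6844*((-10 - 66) - 1183) = -6844*(-76 - 1183) = -6844*(-1259) = 8616596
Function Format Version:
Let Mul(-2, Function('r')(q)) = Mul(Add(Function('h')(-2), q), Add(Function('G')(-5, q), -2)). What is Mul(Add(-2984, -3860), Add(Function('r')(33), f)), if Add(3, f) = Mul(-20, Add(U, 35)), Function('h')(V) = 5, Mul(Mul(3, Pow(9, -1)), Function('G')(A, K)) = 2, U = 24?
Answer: 8616596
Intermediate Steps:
Function('G')(A, K) = 6 (Function('G')(A, K) = Mul(3, 2) = 6)
f = -1183 (f = Add(-3, Mul(-20, Add(24, 35))) = Add(-3, Mul(-20, 59)) = Add(-3, -1180) = -1183)
Function('r')(q) = Add(-10, Mul(-2, q)) (Function('r')(q) = Mul(Rational(-1, 2), Mul(Add(5, q), Add(6, -2))) = Mul(Rational(-1, 2), Mul(Add(5, q), 4)) = Mul(Rational(-1, 2), Add(20, Mul(4, q))) = Add(-10, Mul(-2, q)))
Mul(Add(-2984, -3860), Add(Function('r')(33), f)) = Mul(Add(-2984, -3860), Add(Add(-10, Mul(-2, 33)), -1183)) = Mul(-6844, Add(Add(-10, -66), -1183)) = Mul(-6844, Add(-76, -1183)) = Mul(-6844, -1259) = 8616596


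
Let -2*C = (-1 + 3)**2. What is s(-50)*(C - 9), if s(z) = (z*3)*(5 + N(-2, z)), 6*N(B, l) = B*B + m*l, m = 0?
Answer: 9350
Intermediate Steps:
N(B, l) = B**2/6 (N(B, l) = (B*B + 0*l)/6 = (B**2 + 0)/6 = B**2/6)
C = -2 (C = -(-1 + 3)**2/2 = -1/2*2**2 = -1/2*4 = -2)
s(z) = 17*z (s(z) = (z*3)*(5 + (1/6)*(-2)**2) = (3*z)*(5 + (1/6)*4) = (3*z)*(5 + 2/3) = (3*z)*(17/3) = 17*z)
s(-50)*(C - 9) = (17*(-50))*(-2 - 9) = -850*(-11) = 9350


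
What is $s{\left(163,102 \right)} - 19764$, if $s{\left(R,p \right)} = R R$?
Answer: $6805$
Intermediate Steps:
$s{\left(R,p \right)} = R^{2}$
$s{\left(163,102 \right)} - 19764 = 163^{2} - 19764 = 26569 - 19764 = 6805$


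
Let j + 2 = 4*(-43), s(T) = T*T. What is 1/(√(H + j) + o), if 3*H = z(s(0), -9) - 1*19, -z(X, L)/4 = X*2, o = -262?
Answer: -786/206473 - I*√1623/206473 ≈ -0.0038068 - 0.00019512*I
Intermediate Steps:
s(T) = T²
z(X, L) = -8*X (z(X, L) = -4*X*2 = -8*X)
j = -174 (j = -2 + 4*(-43) = -2 - 172 = -174)
H = -19/3 (H = (-8*0² - 1*19)/3 = (-8*0 - 19)/3 = (0 - 19)/3 = (⅓)*(-19) = -19/3 ≈ -6.3333)
1/(√(H + j) + o) = 1/(√(-19/3 - 174) - 262) = 1/(√(-541/3) - 262) = 1/(I*√1623/3 - 262) = 1/(-262 + I*√1623/3)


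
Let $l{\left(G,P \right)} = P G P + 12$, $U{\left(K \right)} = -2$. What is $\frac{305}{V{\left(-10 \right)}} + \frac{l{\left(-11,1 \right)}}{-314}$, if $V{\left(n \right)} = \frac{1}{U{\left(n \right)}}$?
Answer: $- \frac{191541}{314} \approx -610.0$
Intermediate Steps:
$l{\left(G,P \right)} = 12 + G P^{2}$ ($l{\left(G,P \right)} = G P P + 12 = G P^{2} + 12 = 12 + G P^{2}$)
$V{\left(n \right)} = - \frac{1}{2}$ ($V{\left(n \right)} = \frac{1}{-2} = - \frac{1}{2}$)
$\frac{305}{V{\left(-10 \right)}} + \frac{l{\left(-11,1 \right)}}{-314} = \frac{305}{- \frac{1}{2}} + \frac{12 - 11 \cdot 1^{2}}{-314} = 305 \left(-2\right) + \left(12 - 11\right) \left(- \frac{1}{314}\right) = -610 + \left(12 - 11\right) \left(- \frac{1}{314}\right) = -610 + 1 \left(- \frac{1}{314}\right) = -610 - \frac{1}{314} = - \frac{191541}{314}$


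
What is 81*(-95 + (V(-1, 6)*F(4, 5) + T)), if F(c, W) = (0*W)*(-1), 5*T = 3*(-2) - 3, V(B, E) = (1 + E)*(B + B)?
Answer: -39204/5 ≈ -7840.8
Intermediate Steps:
V(B, E) = 2*B*(1 + E) (V(B, E) = (1 + E)*(2*B) = 2*B*(1 + E))
T = -9/5 (T = (3*(-2) - 3)/5 = (-6 - 3)/5 = (1/5)*(-9) = -9/5 ≈ -1.8000)
F(c, W) = 0 (F(c, W) = 0*(-1) = 0)
81*(-95 + (V(-1, 6)*F(4, 5) + T)) = 81*(-95 + ((2*(-1)*(1 + 6))*0 - 9/5)) = 81*(-95 + ((2*(-1)*7)*0 - 9/5)) = 81*(-95 + (-14*0 - 9/5)) = 81*(-95 + (0 - 9/5)) = 81*(-95 - 9/5) = 81*(-484/5) = -39204/5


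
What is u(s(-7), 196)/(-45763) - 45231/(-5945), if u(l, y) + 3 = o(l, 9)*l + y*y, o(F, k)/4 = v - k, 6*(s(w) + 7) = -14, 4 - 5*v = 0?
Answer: 5519163016/816183105 ≈ 6.7622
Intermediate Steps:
v = ⅘ (v = ⅘ - ⅕*0 = ⅘ + 0 = ⅘ ≈ 0.80000)
s(w) = -28/3 (s(w) = -7 + (⅙)*(-14) = -7 - 7/3 = -28/3)
o(F, k) = 16/5 - 4*k (o(F, k) = 4*(⅘ - k) = 16/5 - 4*k)
u(l, y) = -3 + y² - 164*l/5 (u(l, y) = -3 + ((16/5 - 4*9)*l + y*y) = -3 + ((16/5 - 36)*l + y²) = -3 + (-164*l/5 + y²) = -3 + (y² - 164*l/5) = -3 + y² - 164*l/5)
u(s(-7), 196)/(-45763) - 45231/(-5945) = (-3 + 196² - 164/5*(-28/3))/(-45763) - 45231/(-5945) = (-3 + 38416 + 4592/15)*(-1/45763) - 45231*(-1/5945) = (580787/15)*(-1/45763) + 45231/5945 = -580787/686445 + 45231/5945 = 5519163016/816183105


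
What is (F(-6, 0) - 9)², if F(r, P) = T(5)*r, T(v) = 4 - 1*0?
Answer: 1089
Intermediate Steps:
T(v) = 4 (T(v) = 4 + 0 = 4)
F(r, P) = 4*r
(F(-6, 0) - 9)² = (4*(-6) - 9)² = (-24 - 9)² = (-33)² = 1089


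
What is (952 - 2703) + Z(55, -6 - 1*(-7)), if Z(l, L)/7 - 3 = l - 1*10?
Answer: -1415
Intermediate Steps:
Z(l, L) = -49 + 7*l (Z(l, L) = 21 + 7*(l - 1*10) = 21 + 7*(l - 10) = 21 + 7*(-10 + l) = 21 + (-70 + 7*l) = -49 + 7*l)
(952 - 2703) + Z(55, -6 - 1*(-7)) = (952 - 2703) + (-49 + 7*55) = -1751 + (-49 + 385) = -1751 + 336 = -1415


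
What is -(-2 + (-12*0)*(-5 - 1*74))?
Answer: 2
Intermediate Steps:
-(-2 + (-12*0)*(-5 - 1*74)) = -(-2 + 0*(-5 - 74)) = -(-2 + 0*(-79)) = -(-2 + 0) = -1*(-2) = 2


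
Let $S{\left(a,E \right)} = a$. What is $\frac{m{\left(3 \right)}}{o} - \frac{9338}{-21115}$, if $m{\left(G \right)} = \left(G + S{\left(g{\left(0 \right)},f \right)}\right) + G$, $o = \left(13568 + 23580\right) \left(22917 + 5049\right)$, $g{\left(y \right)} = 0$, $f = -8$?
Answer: $\frac{1616845100979}{3655995273220} \approx 0.44225$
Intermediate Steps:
$o = 1038880968$ ($o = 37148 \cdot 27966 = 1038880968$)
$m{\left(G \right)} = 2 G$ ($m{\left(G \right)} = \left(G + 0\right) + G = G + G = 2 G$)
$\frac{m{\left(3 \right)}}{o} - \frac{9338}{-21115} = \frac{2 \cdot 3}{1038880968} - \frac{9338}{-21115} = 6 \cdot \frac{1}{1038880968} - - \frac{9338}{21115} = \frac{1}{173146828} + \frac{9338}{21115} = \frac{1616845100979}{3655995273220}$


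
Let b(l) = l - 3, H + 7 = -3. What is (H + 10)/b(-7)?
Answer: 0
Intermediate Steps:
H = -10 (H = -7 - 3 = -10)
b(l) = -3 + l
(H + 10)/b(-7) = (-10 + 10)/(-3 - 7) = 0/(-10) = -1/10*0 = 0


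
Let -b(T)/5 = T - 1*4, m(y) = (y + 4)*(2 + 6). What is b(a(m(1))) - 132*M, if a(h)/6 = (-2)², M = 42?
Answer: -5644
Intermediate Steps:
m(y) = 32 + 8*y (m(y) = (4 + y)*8 = 32 + 8*y)
a(h) = 24 (a(h) = 6*(-2)² = 6*4 = 24)
b(T) = 20 - 5*T (b(T) = -5*(T - 1*4) = -5*(T - 4) = -5*(-4 + T) = 20 - 5*T)
b(a(m(1))) - 132*M = (20 - 5*24) - 132*42 = (20 - 120) - 5544 = -100 - 5544 = -5644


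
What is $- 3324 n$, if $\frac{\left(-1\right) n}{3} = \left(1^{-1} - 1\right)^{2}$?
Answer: $0$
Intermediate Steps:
$n = 0$ ($n = - 3 \left(1^{-1} - 1\right)^{2} = - 3 \left(1 - 1\right)^{2} = - 3 \cdot 0^{2} = \left(-3\right) 0 = 0$)
$- 3324 n = \left(-3324\right) 0 = 0$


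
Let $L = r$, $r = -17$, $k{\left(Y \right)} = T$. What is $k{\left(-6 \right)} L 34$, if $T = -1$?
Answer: $578$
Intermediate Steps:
$k{\left(Y \right)} = -1$
$L = -17$
$k{\left(-6 \right)} L 34 = \left(-1\right) \left(-17\right) 34 = 17 \cdot 34 = 578$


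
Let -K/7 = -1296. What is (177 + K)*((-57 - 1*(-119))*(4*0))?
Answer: 0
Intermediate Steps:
K = 9072 (K = -7*(-1296) = 9072)
(177 + K)*((-57 - 1*(-119))*(4*0)) = (177 + 9072)*((-57 - 1*(-119))*(4*0)) = 9249*((-57 + 119)*0) = 9249*(62*0) = 9249*0 = 0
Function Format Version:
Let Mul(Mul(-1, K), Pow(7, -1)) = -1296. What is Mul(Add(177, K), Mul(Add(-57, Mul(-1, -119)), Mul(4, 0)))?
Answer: 0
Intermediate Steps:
K = 9072 (K = Mul(-7, -1296) = 9072)
Mul(Add(177, K), Mul(Add(-57, Mul(-1, -119)), Mul(4, 0))) = Mul(Add(177, 9072), Mul(Add(-57, Mul(-1, -119)), Mul(4, 0))) = Mul(9249, Mul(Add(-57, 119), 0)) = Mul(9249, Mul(62, 0)) = Mul(9249, 0) = 0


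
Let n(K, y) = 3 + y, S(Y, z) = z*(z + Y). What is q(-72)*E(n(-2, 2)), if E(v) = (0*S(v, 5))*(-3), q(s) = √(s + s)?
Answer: 0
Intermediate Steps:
S(Y, z) = z*(Y + z)
q(s) = √2*√s (q(s) = √(2*s) = √2*√s)
E(v) = 0 (E(v) = (0*(5*(v + 5)))*(-3) = (0*(5*(5 + v)))*(-3) = (0*(25 + 5*v))*(-3) = 0*(-3) = 0)
q(-72)*E(n(-2, 2)) = (√2*√(-72))*0 = (√2*(6*I*√2))*0 = (12*I)*0 = 0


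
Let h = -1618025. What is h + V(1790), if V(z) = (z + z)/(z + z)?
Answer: -1618024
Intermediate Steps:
V(z) = 1 (V(z) = (2*z)/((2*z)) = (2*z)*(1/(2*z)) = 1)
h + V(1790) = -1618025 + 1 = -1618024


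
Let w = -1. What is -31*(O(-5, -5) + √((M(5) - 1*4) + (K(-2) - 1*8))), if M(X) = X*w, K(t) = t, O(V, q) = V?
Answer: 155 - 31*I*√19 ≈ 155.0 - 135.13*I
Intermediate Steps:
M(X) = -X (M(X) = X*(-1) = -X)
-31*(O(-5, -5) + √((M(5) - 1*4) + (K(-2) - 1*8))) = -31*(-5 + √((-1*5 - 1*4) + (-2 - 1*8))) = -31*(-5 + √((-5 - 4) + (-2 - 8))) = -31*(-5 + √(-9 - 10)) = -31*(-5 + √(-19)) = -31*(-5 + I*√19) = 155 - 31*I*√19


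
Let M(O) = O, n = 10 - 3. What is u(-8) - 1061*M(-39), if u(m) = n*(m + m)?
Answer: 41267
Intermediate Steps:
n = 7
u(m) = 14*m (u(m) = 7*(m + m) = 7*(2*m) = 14*m)
u(-8) - 1061*M(-39) = 14*(-8) - 1061*(-39) = -112 + 41379 = 41267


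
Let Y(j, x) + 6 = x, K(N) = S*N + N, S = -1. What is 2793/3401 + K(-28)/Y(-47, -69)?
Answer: 147/179 ≈ 0.82123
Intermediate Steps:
K(N) = 0 (K(N) = -N + N = 0)
Y(j, x) = -6 + x
2793/3401 + K(-28)/Y(-47, -69) = 2793/3401 + 0/(-6 - 69) = 2793*(1/3401) + 0/(-75) = 147/179 + 0*(-1/75) = 147/179 + 0 = 147/179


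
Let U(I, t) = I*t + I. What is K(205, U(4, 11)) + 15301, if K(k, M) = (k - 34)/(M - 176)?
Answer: 1958357/128 ≈ 15300.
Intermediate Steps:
U(I, t) = I + I*t
K(k, M) = (-34 + k)/(-176 + M)
K(205, U(4, 11)) + 15301 = (-34 + 205)/(-176 + 4*(1 + 11)) + 15301 = 171/(-176 + 4*12) + 15301 = 171/(-176 + 48) + 15301 = 171/(-128) + 15301 = -1/128*171 + 15301 = -171/128 + 15301 = 1958357/128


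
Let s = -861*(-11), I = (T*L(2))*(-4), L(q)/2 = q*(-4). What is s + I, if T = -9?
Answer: 8895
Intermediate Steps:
L(q) = -8*q (L(q) = 2*(q*(-4)) = 2*(-4*q) = -8*q)
I = -576 (I = -(-72)*2*(-4) = -9*(-16)*(-4) = 144*(-4) = -576)
s = 9471
s + I = 9471 - 576 = 8895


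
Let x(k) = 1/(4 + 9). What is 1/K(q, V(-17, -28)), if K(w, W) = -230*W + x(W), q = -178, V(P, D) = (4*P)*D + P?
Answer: -13/5642129 ≈ -2.3041e-6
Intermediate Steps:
V(P, D) = P + 4*D*P (V(P, D) = 4*D*P + P = P + 4*D*P)
x(k) = 1/13
K(w, W) = 1/13 - 230*W (K(w, W) = -230*W + 1/13 = 1/13 - 230*W)
1/K(q, V(-17, -28)) = 1/(1/13 - (-3910)*(1 + 4*(-28))) = 1/(1/13 - (-3910)*(1 - 112)) = 1/(1/13 - (-3910)*(-111)) = 1/(1/13 - 230*1887) = 1/(1/13 - 434010) = 1/(-5642129/13) = -13/5642129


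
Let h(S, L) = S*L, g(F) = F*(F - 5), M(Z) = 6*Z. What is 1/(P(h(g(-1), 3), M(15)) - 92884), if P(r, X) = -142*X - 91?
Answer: -1/105755 ≈ -9.4558e-6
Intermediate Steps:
g(F) = F*(-5 + F)
h(S, L) = L*S
P(r, X) = -91 - 142*X
1/(P(h(g(-1), 3), M(15)) - 92884) = 1/((-91 - 852*15) - 92884) = 1/((-91 - 142*90) - 92884) = 1/((-91 - 12780) - 92884) = 1/(-12871 - 92884) = 1/(-105755) = -1/105755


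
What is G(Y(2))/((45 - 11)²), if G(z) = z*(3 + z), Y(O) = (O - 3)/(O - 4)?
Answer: 7/4624 ≈ 0.0015138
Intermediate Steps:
Y(O) = (-3 + O)/(-4 + O)
G(Y(2))/((45 - 11)²) = (((-3 + 2)/(-4 + 2))*(3 + (-3 + 2)/(-4 + 2)))/((45 - 11)²) = ((-1/(-2))*(3 - 1/(-2)))/(34²) = ((-½*(-1))*(3 - ½*(-1)))/1156 = ((3 + ½)/2)*(1/1156) = ((½)*(7/2))*(1/1156) = (7/4)*(1/1156) = 7/4624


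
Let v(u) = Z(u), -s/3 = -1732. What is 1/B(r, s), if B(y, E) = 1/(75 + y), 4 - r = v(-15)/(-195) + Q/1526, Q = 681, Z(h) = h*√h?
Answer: 119873/1526 - I*√15/13 ≈ 78.554 - 0.29792*I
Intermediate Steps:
Z(h) = h^(3/2)
s = 5196 (s = -3*(-1732) = 5196)
v(u) = u^(3/2)
r = 5423/1526 - I*√15/13 (r = 4 - ((-15)^(3/2)/(-195) + 681/1526) = 4 - (-15*I*√15*(-1/195) + 681*(1/1526)) = 4 - (I*√15/13 + 681/1526) = 4 - (681/1526 + I*√15/13) = 4 + (-681/1526 - I*√15/13) = 5423/1526 - I*√15/13 ≈ 3.5537 - 0.29792*I)
1/B(r, s) = 1/(1/(75 + (5423/1526 - I*√15/13))) = 1/(1/(119873/1526 - I*√15/13)) = 119873/1526 - I*√15/13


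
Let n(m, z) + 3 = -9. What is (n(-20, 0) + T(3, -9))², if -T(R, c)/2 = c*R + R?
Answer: 1296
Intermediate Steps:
n(m, z) = -12 (n(m, z) = -3 - 9 = -12)
T(R, c) = -2*R - 2*R*c (T(R, c) = -2*(c*R + R) = -2*(R*c + R) = -2*(R + R*c) = -2*R - 2*R*c)
(n(-20, 0) + T(3, -9))² = (-12 - 2*3*(1 - 9))² = (-12 - 2*3*(-8))² = (-12 + 48)² = 36² = 1296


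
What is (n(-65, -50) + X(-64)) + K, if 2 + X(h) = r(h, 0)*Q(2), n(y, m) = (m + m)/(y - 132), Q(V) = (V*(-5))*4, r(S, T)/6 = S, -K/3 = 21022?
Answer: -9398376/197 ≈ -47708.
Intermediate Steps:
K = -63066 (K = -3*21022 = -63066)
r(S, T) = 6*S
Q(V) = -20*V (Q(V) = -5*V*4 = -20*V)
n(y, m) = 2*m/(-132 + y) (n(y, m) = (2*m)/(-132 + y) = 2*m/(-132 + y))
X(h) = -2 - 240*h (X(h) = -2 + (6*h)*(-20*2) = -2 + (6*h)*(-40) = -2 - 240*h)
(n(-65, -50) + X(-64)) + K = (2*(-50)/(-132 - 65) + (-2 - 240*(-64))) - 63066 = (2*(-50)/(-197) + (-2 + 15360)) - 63066 = (2*(-50)*(-1/197) + 15358) - 63066 = (100/197 + 15358) - 63066 = 3025626/197 - 63066 = -9398376/197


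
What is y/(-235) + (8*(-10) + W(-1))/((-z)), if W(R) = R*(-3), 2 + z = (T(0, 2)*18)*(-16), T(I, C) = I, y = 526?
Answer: -19147/470 ≈ -40.738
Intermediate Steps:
z = -2 (z = -2 + (0*18)*(-16) = -2 + 0*(-16) = -2 + 0 = -2)
W(R) = -3*R
y/(-235) + (8*(-10) + W(-1))/((-z)) = 526/(-235) + (8*(-10) - 3*(-1))/((-1*(-2))) = 526*(-1/235) + (-80 + 3)/2 = -526/235 - 77*½ = -526/235 - 77/2 = -19147/470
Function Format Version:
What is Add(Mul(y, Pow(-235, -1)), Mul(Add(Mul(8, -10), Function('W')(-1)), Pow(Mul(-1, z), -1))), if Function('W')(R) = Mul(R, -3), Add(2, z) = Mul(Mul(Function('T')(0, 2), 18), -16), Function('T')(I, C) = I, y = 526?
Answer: Rational(-19147, 470) ≈ -40.738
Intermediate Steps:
z = -2 (z = Add(-2, Mul(Mul(0, 18), -16)) = Add(-2, Mul(0, -16)) = Add(-2, 0) = -2)
Function('W')(R) = Mul(-3, R)
Add(Mul(y, Pow(-235, -1)), Mul(Add(Mul(8, -10), Function('W')(-1)), Pow(Mul(-1, z), -1))) = Add(Mul(526, Pow(-235, -1)), Mul(Add(Mul(8, -10), Mul(-3, -1)), Pow(Mul(-1, -2), -1))) = Add(Mul(526, Rational(-1, 235)), Mul(Add(-80, 3), Pow(2, -1))) = Add(Rational(-526, 235), Mul(-77, Rational(1, 2))) = Add(Rational(-526, 235), Rational(-77, 2)) = Rational(-19147, 470)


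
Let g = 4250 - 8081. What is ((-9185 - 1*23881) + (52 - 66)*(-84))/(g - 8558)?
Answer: 31890/12389 ≈ 2.5741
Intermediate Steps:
g = -3831
((-9185 - 1*23881) + (52 - 66)*(-84))/(g - 8558) = ((-9185 - 1*23881) + (52 - 66)*(-84))/(-3831 - 8558) = ((-9185 - 23881) - 14*(-84))/(-12389) = (-33066 + 1176)*(-1/12389) = -31890*(-1/12389) = 31890/12389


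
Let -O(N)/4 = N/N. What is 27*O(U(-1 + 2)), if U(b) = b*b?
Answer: -108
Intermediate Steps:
U(b) = b**2
O(N) = -4 (O(N) = -4*N/N = -4*1 = -4)
27*O(U(-1 + 2)) = 27*(-4) = -108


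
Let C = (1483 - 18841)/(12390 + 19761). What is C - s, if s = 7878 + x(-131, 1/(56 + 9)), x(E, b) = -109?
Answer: -83266159/10717 ≈ -7769.5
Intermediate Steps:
C = -5786/10717 (C = -17358/32151 = -17358*1/32151 = -5786/10717 ≈ -0.53989)
s = 7769 (s = 7878 - 109 = 7769)
C - s = -5786/10717 - 1*7769 = -5786/10717 - 7769 = -83266159/10717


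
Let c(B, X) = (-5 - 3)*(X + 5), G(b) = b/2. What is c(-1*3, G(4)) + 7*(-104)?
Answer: -784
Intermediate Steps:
G(b) = b/2 (G(b) = b*(1/2) = b/2)
c(B, X) = -40 - 8*X (c(B, X) = -8*(5 + X) = -40 - 8*X)
c(-1*3, G(4)) + 7*(-104) = (-40 - 4*4) + 7*(-104) = (-40 - 8*2) - 728 = (-40 - 16) - 728 = -56 - 728 = -784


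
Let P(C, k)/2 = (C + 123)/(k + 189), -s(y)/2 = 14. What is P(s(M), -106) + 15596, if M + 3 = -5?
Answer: 1294658/83 ≈ 15598.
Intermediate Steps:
M = -8 (M = -3 - 5 = -8)
s(y) = -28 (s(y) = -2*14 = -28)
P(C, k) = 2*(123 + C)/(189 + k) (P(C, k) = 2*((C + 123)/(k + 189)) = 2*((123 + C)/(189 + k)) = 2*(123 + C)/(189 + k))
P(s(M), -106) + 15596 = 2*(123 - 28)/(189 - 106) + 15596 = 2*95/83 + 15596 = 2*(1/83)*95 + 15596 = 190/83 + 15596 = 1294658/83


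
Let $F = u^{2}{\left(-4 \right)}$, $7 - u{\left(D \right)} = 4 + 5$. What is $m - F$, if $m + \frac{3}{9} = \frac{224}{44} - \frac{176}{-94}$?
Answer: $\frac{4079}{1551} \approx 2.6299$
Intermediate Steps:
$m = \frac{10283}{1551}$ ($m = - \frac{1}{3} + \left(\frac{224}{44} - \frac{176}{-94}\right) = - \frac{1}{3} + \left(224 \cdot \frac{1}{44} - - \frac{88}{47}\right) = - \frac{1}{3} + \left(\frac{56}{11} + \frac{88}{47}\right) = - \frac{1}{3} + \frac{3600}{517} = \frac{10283}{1551} \approx 6.6299$)
$u{\left(D \right)} = -2$ ($u{\left(D \right)} = 7 - \left(4 + 5\right) = 7 - 9 = -2$)
$F = 4$ ($F = \left(-2\right)^{2} = 4$)
$m - F = \frac{10283}{1551} - 4 = \frac{4079}{1551}$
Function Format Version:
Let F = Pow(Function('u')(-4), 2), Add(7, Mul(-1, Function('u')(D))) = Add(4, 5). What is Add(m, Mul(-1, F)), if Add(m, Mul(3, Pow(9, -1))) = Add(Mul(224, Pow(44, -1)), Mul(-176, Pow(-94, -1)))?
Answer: Rational(4079, 1551) ≈ 2.6299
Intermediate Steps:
m = Rational(10283, 1551) (m = Add(Rational(-1, 3), Add(Mul(224, Pow(44, -1)), Mul(-176, Pow(-94, -1)))) = Add(Rational(-1, 3), Add(Mul(224, Rational(1, 44)), Mul(-176, Rational(-1, 94)))) = Add(Rational(-1, 3), Add(Rational(56, 11), Rational(88, 47))) = Add(Rational(-1, 3), Rational(3600, 517)) = Rational(10283, 1551) ≈ 6.6299)
Function('u')(D) = -2 (Function('u')(D) = Add(7, Mul(-1, Add(4, 5))) = Add(7, Mul(-1, 9)) = Add(7, -9) = -2)
F = 4 (F = Pow(-2, 2) = 4)
Add(m, Mul(-1, F)) = Add(Rational(10283, 1551), Mul(-1, 4)) = Add(Rational(10283, 1551), -4) = Rational(4079, 1551)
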